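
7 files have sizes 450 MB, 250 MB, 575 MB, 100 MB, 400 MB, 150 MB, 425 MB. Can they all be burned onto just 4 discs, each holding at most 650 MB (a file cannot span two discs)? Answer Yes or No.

Yes

A valid assignment using 4 discs:
  disc 1: 575 = 575
  disc 2: 450 + 150 = 600
  disc 3: 425 + 100 = 525
  disc 4: 400 + 250 = 650
Every load is within 650 MB, so 4 discs suffice.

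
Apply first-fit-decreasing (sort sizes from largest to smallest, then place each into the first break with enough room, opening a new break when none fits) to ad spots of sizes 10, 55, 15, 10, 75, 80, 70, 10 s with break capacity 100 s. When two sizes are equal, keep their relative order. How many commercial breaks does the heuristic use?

4

Sorted descending: 80, 75, 70, 55, 15, 10, 10, 10.
  80 → break 1 (new)  [load 80/100]
  75 → break 2 (new)  [load 75/100]
  70 → break 3 (new)  [load 70/100]
  55 → break 4 (new)  [load 55/100]
  15 → break 1  [load 95/100]
  10 → break 2  [load 85/100]
  10 → break 2  [load 95/100]
  10 → break 3  [load 80/100]
4 commercial breaks opened.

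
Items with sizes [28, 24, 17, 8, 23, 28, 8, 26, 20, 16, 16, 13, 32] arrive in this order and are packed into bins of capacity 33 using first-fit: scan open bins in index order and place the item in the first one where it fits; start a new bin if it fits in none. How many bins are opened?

  28 → bin 1 (new)  [load 28/33]
  24 → bin 2 (new)  [load 24/33]
  17 → bin 3 (new)  [load 17/33]
  8 → bin 2  [load 32/33]
  23 → bin 4 (new)  [load 23/33]
  28 → bin 5 (new)  [load 28/33]
  8 → bin 3  [load 25/33]
  26 → bin 6 (new)  [load 26/33]
  20 → bin 7 (new)  [load 20/33]
  16 → bin 8 (new)  [load 16/33]
  16 → bin 8  [load 32/33]
  13 → bin 7  [load 33/33]
  32 → bin 9 (new)  [load 32/33]
9 bins opened.

9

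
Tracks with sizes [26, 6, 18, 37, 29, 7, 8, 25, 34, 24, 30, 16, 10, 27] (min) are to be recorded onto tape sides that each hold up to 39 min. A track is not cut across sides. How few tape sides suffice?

Total = 37 + 34 + 30 + 29 + 27 + 26 + 25 + 24 + 18 + 16 + 10 + 8 + 7 + 6 = 297 min.
Lower bound: ⌈297/39⌉ = 8 tape sides.
A packing using 9 tape sides:
  side 1: 37 = 37
  side 2: 34 = 34
  side 3: 30 + 8 = 38
  side 4: 29 + 10 = 39
  side 5: 27 + 7 = 34
  side 6: 26 + 6 = 32
  side 7: 25 = 25
  side 8: 24 = 24
  side 9: 18 + 16 = 34
No arrangement into 8 tape sides stays within capacity, so 9 is optimal.

9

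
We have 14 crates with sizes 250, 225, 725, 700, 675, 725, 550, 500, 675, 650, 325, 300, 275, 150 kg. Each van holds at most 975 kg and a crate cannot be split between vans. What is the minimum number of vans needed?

Total = 725 + 725 + 700 + 675 + 675 + 650 + 550 + 500 + 325 + 300 + 275 + 250 + 225 + 150 = 6725 kg.
Lower bound: ⌈6725/975⌉ = 7 vans.
Also, 8 crates each exceed 975/2 kg, and no two of those can share a van, so at least 8 vans are needed.
A packing using 8 vans:
  van 1: 725 + 250 = 975
  van 2: 725 + 225 = 950
  van 3: 700 + 275 = 975
  van 4: 675 + 300 = 975
  van 5: 675 + 150 = 825
  van 6: 650 + 325 = 975
  van 7: 550 = 550
  van 8: 500 = 500
This matches the lower bound, so 8 is optimal.

8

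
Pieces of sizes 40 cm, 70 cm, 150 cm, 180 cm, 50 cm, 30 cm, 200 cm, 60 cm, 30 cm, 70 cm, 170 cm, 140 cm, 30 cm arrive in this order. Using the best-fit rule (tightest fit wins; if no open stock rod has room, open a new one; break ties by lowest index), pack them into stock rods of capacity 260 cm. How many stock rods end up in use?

5

  40 → stock rod 1 (new)  [load 40/260]
  70 → stock rod 1  [load 110/260]
  150 → stock rod 1  [load 260/260]
  180 → stock rod 2 (new)  [load 180/260]
  50 → stock rod 2  [load 230/260]
  30 → stock rod 2  [load 260/260]
  200 → stock rod 3 (new)  [load 200/260]
  60 → stock rod 3  [load 260/260]
  30 → stock rod 4 (new)  [load 30/260]
  70 → stock rod 4  [load 100/260]
  170 → stock rod 5 (new)  [load 170/260]
  140 → stock rod 4  [load 240/260]
  30 → stock rod 5  [load 200/260]
5 stock rods opened.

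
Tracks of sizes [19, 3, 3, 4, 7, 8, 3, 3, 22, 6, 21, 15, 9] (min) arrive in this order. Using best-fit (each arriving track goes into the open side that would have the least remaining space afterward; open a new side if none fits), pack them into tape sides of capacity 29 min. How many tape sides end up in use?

5

  19 → side 1 (new)  [load 19/29]
  3 → side 1  [load 22/29]
  3 → side 1  [load 25/29]
  4 → side 1  [load 29/29]
  7 → side 2 (new)  [load 7/29]
  8 → side 2  [load 15/29]
  3 → side 2  [load 18/29]
  3 → side 2  [load 21/29]
  22 → side 3 (new)  [load 22/29]
  6 → side 3  [load 28/29]
  21 → side 4 (new)  [load 21/29]
  15 → side 5 (new)  [load 15/29]
  9 → side 5  [load 24/29]
5 tape sides opened.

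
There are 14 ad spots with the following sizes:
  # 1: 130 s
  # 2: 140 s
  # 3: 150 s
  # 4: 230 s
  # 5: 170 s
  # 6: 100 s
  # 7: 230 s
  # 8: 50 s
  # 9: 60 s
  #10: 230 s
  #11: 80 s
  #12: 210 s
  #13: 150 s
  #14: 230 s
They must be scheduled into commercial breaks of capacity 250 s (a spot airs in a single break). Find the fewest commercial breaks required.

10

Total = 230 + 230 + 230 + 230 + 210 + 170 + 150 + 150 + 140 + 130 + 100 + 80 + 60 + 50 = 2160 s.
Lower bound: ⌈2160/250⌉ = 9 commercial breaks.
Also, 10 ad spots each exceed 125 s, and no two of those can share a break, so at least 10 commercial breaks are needed.
A packing using 10 commercial breaks:
  break 1: 230 = 230
  break 2: 230 = 230
  break 3: 230 = 230
  break 4: 230 = 230
  break 5: 210 = 210
  break 6: 170 + 80 = 250
  break 7: 150 + 100 = 250
  break 8: 150 + 60 = 210
  break 9: 140 + 50 = 190
  break 10: 130 = 130
This matches the lower bound, so 10 is optimal.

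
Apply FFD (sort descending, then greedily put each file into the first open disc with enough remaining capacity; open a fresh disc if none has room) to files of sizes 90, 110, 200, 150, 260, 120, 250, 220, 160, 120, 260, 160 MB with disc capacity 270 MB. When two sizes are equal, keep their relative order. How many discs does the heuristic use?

9

Sorted descending: 260, 260, 250, 220, 200, 160, 160, 150, 120, 120, 110, 90.
  260 → disc 1 (new)  [load 260/270]
  260 → disc 2 (new)  [load 260/270]
  250 → disc 3 (new)  [load 250/270]
  220 → disc 4 (new)  [load 220/270]
  200 → disc 5 (new)  [load 200/270]
  160 → disc 6 (new)  [load 160/270]
  160 → disc 7 (new)  [load 160/270]
  150 → disc 8 (new)  [load 150/270]
  120 → disc 8  [load 270/270]
  120 → disc 9 (new)  [load 120/270]
  110 → disc 6  [load 270/270]
  90 → disc 7  [load 250/270]
9 discs opened.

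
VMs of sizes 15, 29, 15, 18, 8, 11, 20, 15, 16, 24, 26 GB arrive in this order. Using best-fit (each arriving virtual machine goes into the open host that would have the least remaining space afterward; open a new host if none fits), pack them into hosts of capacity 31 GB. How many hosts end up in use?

  15 → host 1 (new)  [load 15/31]
  29 → host 2 (new)  [load 29/31]
  15 → host 1  [load 30/31]
  18 → host 3 (new)  [load 18/31]
  8 → host 3  [load 26/31]
  11 → host 4 (new)  [load 11/31]
  20 → host 4  [load 31/31]
  15 → host 5 (new)  [load 15/31]
  16 → host 5  [load 31/31]
  24 → host 6 (new)  [load 24/31]
  26 → host 7 (new)  [load 26/31]
7 hosts opened.

7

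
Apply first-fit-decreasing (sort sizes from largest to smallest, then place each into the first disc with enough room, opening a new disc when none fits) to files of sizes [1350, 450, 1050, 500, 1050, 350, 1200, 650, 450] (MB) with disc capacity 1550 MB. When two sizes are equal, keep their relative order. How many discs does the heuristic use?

Sorted descending: 1350, 1200, 1050, 1050, 650, 500, 450, 450, 350.
  1350 → disc 1 (new)  [load 1350/1550]
  1200 → disc 2 (new)  [load 1200/1550]
  1050 → disc 3 (new)  [load 1050/1550]
  1050 → disc 4 (new)  [load 1050/1550]
  650 → disc 5 (new)  [load 650/1550]
  500 → disc 3  [load 1550/1550]
  450 → disc 4  [load 1500/1550]
  450 → disc 5  [load 1100/1550]
  350 → disc 2  [load 1550/1550]
5 discs opened.

5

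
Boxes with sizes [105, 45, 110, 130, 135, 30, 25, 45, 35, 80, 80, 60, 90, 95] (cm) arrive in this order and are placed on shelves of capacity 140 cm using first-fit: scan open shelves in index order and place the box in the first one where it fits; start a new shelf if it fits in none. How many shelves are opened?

9

  105 → shelf 1 (new)  [load 105/140]
  45 → shelf 2 (new)  [load 45/140]
  110 → shelf 3 (new)  [load 110/140]
  130 → shelf 4 (new)  [load 130/140]
  135 → shelf 5 (new)  [load 135/140]
  30 → shelf 1  [load 135/140]
  25 → shelf 2  [load 70/140]
  45 → shelf 2  [load 115/140]
  35 → shelf 6 (new)  [load 35/140]
  80 → shelf 6  [load 115/140]
  80 → shelf 7 (new)  [load 80/140]
  60 → shelf 7  [load 140/140]
  90 → shelf 8 (new)  [load 90/140]
  95 → shelf 9 (new)  [load 95/140]
9 shelves opened.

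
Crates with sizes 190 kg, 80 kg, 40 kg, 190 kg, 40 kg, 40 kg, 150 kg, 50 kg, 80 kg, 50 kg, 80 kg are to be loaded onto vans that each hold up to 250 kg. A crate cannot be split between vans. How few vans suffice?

5

Total = 190 + 190 + 150 + 80 + 80 + 80 + 50 + 50 + 40 + 40 + 40 = 990 kg.
Lower bound: ⌈990/250⌉ = 4 vans.
A packing using 5 vans:
  van 1: 190 + 50 = 240
  van 2: 190 + 50 = 240
  van 3: 150 + 80 = 230
  van 4: 80 + 80 + 40 + 40 = 240
  van 5: 40 = 40
No arrangement into 4 vans stays within capacity, so 5 is optimal.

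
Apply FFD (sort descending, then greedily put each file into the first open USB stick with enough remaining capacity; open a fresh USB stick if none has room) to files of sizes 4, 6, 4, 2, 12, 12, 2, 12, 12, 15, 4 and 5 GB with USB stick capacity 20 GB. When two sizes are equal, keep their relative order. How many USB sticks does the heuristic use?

5

Sorted descending: 15, 12, 12, 12, 12, 6, 5, 4, 4, 4, 2, 2.
  15 → USB stick 1 (new)  [load 15/20]
  12 → USB stick 2 (new)  [load 12/20]
  12 → USB stick 3 (new)  [load 12/20]
  12 → USB stick 4 (new)  [load 12/20]
  12 → USB stick 5 (new)  [load 12/20]
  6 → USB stick 2  [load 18/20]
  5 → USB stick 1  [load 20/20]
  4 → USB stick 3  [load 16/20]
  4 → USB stick 3  [load 20/20]
  4 → USB stick 4  [load 16/20]
  2 → USB stick 2  [load 20/20]
  2 → USB stick 4  [load 18/20]
5 USB sticks opened.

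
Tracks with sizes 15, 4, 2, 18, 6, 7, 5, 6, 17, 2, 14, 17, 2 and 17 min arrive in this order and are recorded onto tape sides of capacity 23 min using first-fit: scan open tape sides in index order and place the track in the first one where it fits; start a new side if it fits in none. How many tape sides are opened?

7

  15 → side 1 (new)  [load 15/23]
  4 → side 1  [load 19/23]
  2 → side 1  [load 21/23]
  18 → side 2 (new)  [load 18/23]
  6 → side 3 (new)  [load 6/23]
  7 → side 3  [load 13/23]
  5 → side 2  [load 23/23]
  6 → side 3  [load 19/23]
  17 → side 4 (new)  [load 17/23]
  2 → side 1  [load 23/23]
  14 → side 5 (new)  [load 14/23]
  17 → side 6 (new)  [load 17/23]
  2 → side 3  [load 21/23]
  17 → side 7 (new)  [load 17/23]
7 tape sides opened.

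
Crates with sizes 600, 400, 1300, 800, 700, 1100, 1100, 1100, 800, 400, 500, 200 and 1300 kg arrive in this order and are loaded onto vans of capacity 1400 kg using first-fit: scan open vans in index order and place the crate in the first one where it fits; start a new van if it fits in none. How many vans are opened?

9

  600 → van 1 (new)  [load 600/1400]
  400 → van 1  [load 1000/1400]
  1300 → van 2 (new)  [load 1300/1400]
  800 → van 3 (new)  [load 800/1400]
  700 → van 4 (new)  [load 700/1400]
  1100 → van 5 (new)  [load 1100/1400]
  1100 → van 6 (new)  [load 1100/1400]
  1100 → van 7 (new)  [load 1100/1400]
  800 → van 8 (new)  [load 800/1400]
  400 → van 1  [load 1400/1400]
  500 → van 3  [load 1300/1400]
  200 → van 4  [load 900/1400]
  1300 → van 9 (new)  [load 1300/1400]
9 vans opened.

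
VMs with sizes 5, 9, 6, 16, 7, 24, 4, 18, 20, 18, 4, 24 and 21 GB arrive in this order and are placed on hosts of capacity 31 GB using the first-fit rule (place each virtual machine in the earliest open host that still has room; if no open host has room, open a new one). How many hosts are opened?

  5 → host 1 (new)  [load 5/31]
  9 → host 1  [load 14/31]
  6 → host 1  [load 20/31]
  16 → host 2 (new)  [load 16/31]
  7 → host 1  [load 27/31]
  24 → host 3 (new)  [load 24/31]
  4 → host 1  [load 31/31]
  18 → host 4 (new)  [load 18/31]
  20 → host 5 (new)  [load 20/31]
  18 → host 6 (new)  [load 18/31]
  4 → host 2  [load 20/31]
  24 → host 7 (new)  [load 24/31]
  21 → host 8 (new)  [load 21/31]
8 hosts opened.

8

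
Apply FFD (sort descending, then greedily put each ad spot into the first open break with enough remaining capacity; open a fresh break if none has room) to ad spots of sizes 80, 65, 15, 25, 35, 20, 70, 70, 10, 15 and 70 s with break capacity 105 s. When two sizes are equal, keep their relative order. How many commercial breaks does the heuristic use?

5

Sorted descending: 80, 70, 70, 70, 65, 35, 25, 20, 15, 15, 10.
  80 → break 1 (new)  [load 80/105]
  70 → break 2 (new)  [load 70/105]
  70 → break 3 (new)  [load 70/105]
  70 → break 4 (new)  [load 70/105]
  65 → break 5 (new)  [load 65/105]
  35 → break 2  [load 105/105]
  25 → break 1  [load 105/105]
  20 → break 3  [load 90/105]
  15 → break 3  [load 105/105]
  15 → break 4  [load 85/105]
  10 → break 4  [load 95/105]
5 commercial breaks opened.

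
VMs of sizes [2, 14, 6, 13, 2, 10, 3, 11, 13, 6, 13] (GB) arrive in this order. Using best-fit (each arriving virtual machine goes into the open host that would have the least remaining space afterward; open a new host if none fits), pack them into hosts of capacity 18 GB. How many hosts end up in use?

6

  2 → host 1 (new)  [load 2/18]
  14 → host 1  [load 16/18]
  6 → host 2 (new)  [load 6/18]
  13 → host 3 (new)  [load 13/18]
  2 → host 1  [load 18/18]
  10 → host 2  [load 16/18]
  3 → host 3  [load 16/18]
  11 → host 4 (new)  [load 11/18]
  13 → host 5 (new)  [load 13/18]
  6 → host 4  [load 17/18]
  13 → host 6 (new)  [load 13/18]
6 hosts opened.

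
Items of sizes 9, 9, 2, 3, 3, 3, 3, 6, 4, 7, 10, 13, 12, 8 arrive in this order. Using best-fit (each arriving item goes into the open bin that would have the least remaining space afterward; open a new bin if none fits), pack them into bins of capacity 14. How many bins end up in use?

  9 → bin 1 (new)  [load 9/14]
  9 → bin 2 (new)  [load 9/14]
  2 → bin 1  [load 11/14]
  3 → bin 1  [load 14/14]
  3 → bin 2  [load 12/14]
  3 → bin 3 (new)  [load 3/14]
  3 → bin 3  [load 6/14]
  6 → bin 3  [load 12/14]
  4 → bin 4 (new)  [load 4/14]
  7 → bin 4  [load 11/14]
  10 → bin 5 (new)  [load 10/14]
  13 → bin 6 (new)  [load 13/14]
  12 → bin 7 (new)  [load 12/14]
  8 → bin 8 (new)  [load 8/14]
8 bins opened.

8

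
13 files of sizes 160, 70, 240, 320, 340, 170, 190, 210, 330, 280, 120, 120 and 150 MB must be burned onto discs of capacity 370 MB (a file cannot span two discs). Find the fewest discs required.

8

Total = 340 + 330 + 320 + 280 + 240 + 210 + 190 + 170 + 160 + 150 + 120 + 120 + 70 = 2700 MB.
Lower bound: ⌈2700/370⌉ = 8 discs.
A packing using 8 discs:
  disc 1: 340 = 340
  disc 2: 330 = 330
  disc 3: 320 = 320
  disc 4: 280 + 70 = 350
  disc 5: 240 + 120 = 360
  disc 6: 210 + 160 = 370
  disc 7: 190 + 170 = 360
  disc 8: 150 + 120 = 270
This matches the lower bound, so 8 is optimal.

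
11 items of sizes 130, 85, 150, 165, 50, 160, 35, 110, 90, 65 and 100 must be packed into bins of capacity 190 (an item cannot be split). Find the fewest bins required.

7

Total = 165 + 160 + 150 + 130 + 110 + 100 + 90 + 85 + 65 + 50 + 35 = 1140.
Lower bound: ⌈1140/190⌉ = 6 bins.
A packing using 7 bins:
  bin 1: 165 = 165
  bin 2: 160 = 160
  bin 3: 150 + 35 = 185
  bin 4: 130 + 50 = 180
  bin 5: 110 + 65 = 175
  bin 6: 100 + 90 = 190
  bin 7: 85 = 85
No arrangement into 6 bins stays within capacity, so 7 is optimal.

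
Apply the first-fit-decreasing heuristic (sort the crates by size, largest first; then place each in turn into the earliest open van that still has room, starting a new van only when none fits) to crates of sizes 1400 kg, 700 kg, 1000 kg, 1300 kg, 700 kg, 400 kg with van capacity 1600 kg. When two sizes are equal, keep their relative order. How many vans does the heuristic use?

Sorted descending: 1400, 1300, 1000, 700, 700, 400.
  1400 → van 1 (new)  [load 1400/1600]
  1300 → van 2 (new)  [load 1300/1600]
  1000 → van 3 (new)  [load 1000/1600]
  700 → van 4 (new)  [load 700/1600]
  700 → van 4  [load 1400/1600]
  400 → van 3  [load 1400/1600]
4 vans opened.

4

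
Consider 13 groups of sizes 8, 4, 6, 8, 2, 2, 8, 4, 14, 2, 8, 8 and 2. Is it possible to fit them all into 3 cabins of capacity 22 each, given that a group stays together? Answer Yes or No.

No

Total = 76; ⌈76/22⌉ = 4.
At least 4 cabins are required, but only 3 are allowed.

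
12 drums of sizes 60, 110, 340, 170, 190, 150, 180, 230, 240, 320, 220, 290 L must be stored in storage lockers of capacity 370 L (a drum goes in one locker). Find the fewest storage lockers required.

8

Total = 340 + 320 + 290 + 240 + 230 + 220 + 190 + 180 + 170 + 150 + 110 + 60 = 2500 L.
Lower bound: ⌈2500/370⌉ = 7 storage lockers.
A packing using 8 storage lockers:
  locker 1: 340 = 340
  locker 2: 320 = 320
  locker 3: 290 + 60 = 350
  locker 4: 240 + 110 = 350
  locker 5: 230 = 230
  locker 6: 220 + 150 = 370
  locker 7: 190 + 180 = 370
  locker 8: 170 = 170
No arrangement into 7 storage lockers stays within capacity, so 8 is optimal.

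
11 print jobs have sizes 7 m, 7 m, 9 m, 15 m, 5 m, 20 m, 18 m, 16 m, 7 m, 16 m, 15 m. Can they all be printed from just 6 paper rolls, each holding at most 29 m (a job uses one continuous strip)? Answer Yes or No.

A valid assignment using 6 paper rolls:
  roll 1: 20 + 9 = 29
  roll 2: 18 + 7 = 25
  roll 3: 16 + 7 + 5 = 28
  roll 4: 16 + 7 = 23
  roll 5: 15 = 15
  roll 6: 15 = 15
Every load is within 29 m, so 6 paper rolls suffice.

Yes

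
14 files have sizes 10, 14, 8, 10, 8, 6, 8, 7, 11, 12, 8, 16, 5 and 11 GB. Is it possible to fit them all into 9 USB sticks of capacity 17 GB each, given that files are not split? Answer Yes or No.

A valid assignment using 9 USB sticks:
  USB stick 1: 16 = 16
  USB stick 2: 14 = 14
  USB stick 3: 12 + 5 = 17
  USB stick 4: 11 + 6 = 17
  USB stick 5: 11 = 11
  USB stick 6: 10 + 7 = 17
  USB stick 7: 10 = 10
  USB stick 8: 8 + 8 = 16
  USB stick 9: 8 + 8 = 16
Every load is within 17 GB, so 9 USB sticks suffice.

Yes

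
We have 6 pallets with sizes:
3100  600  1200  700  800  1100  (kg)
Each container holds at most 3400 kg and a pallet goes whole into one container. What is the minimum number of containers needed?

3

Total = 3100 + 1200 + 1100 + 800 + 700 + 600 = 7500 kg.
Lower bound: ⌈7500/3400⌉ = 3 containers.
A packing using 3 containers:
  container 1: 3100 = 3100
  container 2: 1200 + 1100 + 800 = 3100
  container 3: 700 + 600 = 1300
This matches the lower bound, so 3 is optimal.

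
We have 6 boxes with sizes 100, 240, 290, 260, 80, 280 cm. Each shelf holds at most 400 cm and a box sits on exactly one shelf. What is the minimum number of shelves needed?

Total = 290 + 280 + 260 + 240 + 100 + 80 = 1250 cm.
Lower bound: ⌈1250/400⌉ = 4 shelves.
A packing using 4 shelves:
  shelf 1: 290 + 100 = 390
  shelf 2: 280 + 80 = 360
  shelf 3: 260 = 260
  shelf 4: 240 = 240
This matches the lower bound, so 4 is optimal.

4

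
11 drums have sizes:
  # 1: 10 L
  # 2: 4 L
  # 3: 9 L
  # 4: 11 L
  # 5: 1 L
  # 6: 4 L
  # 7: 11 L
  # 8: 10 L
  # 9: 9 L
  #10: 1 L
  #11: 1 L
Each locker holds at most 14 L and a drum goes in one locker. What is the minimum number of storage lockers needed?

6

Total = 11 + 11 + 10 + 10 + 9 + 9 + 4 + 4 + 1 + 1 + 1 = 71 L.
Lower bound: ⌈71/14⌉ = 6 storage lockers.
A packing using 6 storage lockers:
  locker 1: 11 + 1 + 1 + 1 = 14
  locker 2: 11 = 11
  locker 3: 10 + 4 = 14
  locker 4: 10 + 4 = 14
  locker 5: 9 = 9
  locker 6: 9 = 9
This matches the lower bound, so 6 is optimal.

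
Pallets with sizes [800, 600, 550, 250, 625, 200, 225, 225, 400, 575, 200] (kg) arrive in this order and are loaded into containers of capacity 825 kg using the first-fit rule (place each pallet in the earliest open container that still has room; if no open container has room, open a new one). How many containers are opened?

7

  800 → container 1 (new)  [load 800/825]
  600 → container 2 (new)  [load 600/825]
  550 → container 3 (new)  [load 550/825]
  250 → container 3  [load 800/825]
  625 → container 4 (new)  [load 625/825]
  200 → container 2  [load 800/825]
  225 → container 5 (new)  [load 225/825]
  225 → container 5  [load 450/825]
  400 → container 6 (new)  [load 400/825]
  575 → container 7 (new)  [load 575/825]
  200 → container 4  [load 825/825]
7 containers opened.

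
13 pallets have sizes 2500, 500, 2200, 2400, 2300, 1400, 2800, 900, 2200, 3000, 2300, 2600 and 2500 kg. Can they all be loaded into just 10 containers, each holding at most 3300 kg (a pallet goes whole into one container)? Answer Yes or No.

Total = 27600 kg; ⌈27600/3300⌉ = 9.
10 pallets each exceed half the capacity and cannot share a container, forcing at least 10 containers.
The bound of 10 does not rule out 10, but exhaustive search shows no assignment into 10 containers of capacity 3300 kg exists — the minimum is 11.

No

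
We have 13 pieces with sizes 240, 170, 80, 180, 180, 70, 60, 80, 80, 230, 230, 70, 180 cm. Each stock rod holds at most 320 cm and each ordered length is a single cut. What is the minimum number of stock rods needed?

7

Total = 240 + 230 + 230 + 180 + 180 + 180 + 170 + 80 + 80 + 80 + 70 + 70 + 60 = 1850 cm.
Lower bound: ⌈1850/320⌉ = 6 stock rods.
Also, 7 pieces each exceed 160 cm, and no two of those can share a stock rod, so at least 7 stock rods are needed.
A packing using 7 stock rods:
  stock rod 1: 240 + 80 = 320
  stock rod 2: 230 + 80 = 310
  stock rod 3: 230 + 80 = 310
  stock rod 4: 180 + 70 + 70 = 320
  stock rod 5: 180 + 60 = 240
  stock rod 6: 180 = 180
  stock rod 7: 170 = 170
This matches the lower bound, so 7 is optimal.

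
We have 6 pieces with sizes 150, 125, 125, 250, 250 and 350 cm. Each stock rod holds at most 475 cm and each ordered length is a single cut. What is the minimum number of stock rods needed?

3

Total = 350 + 250 + 250 + 150 + 125 + 125 = 1250 cm.
Lower bound: ⌈1250/475⌉ = 3 stock rods.
A packing using 3 stock rods:
  stock rod 1: 350 + 125 = 475
  stock rod 2: 250 + 150 = 400
  stock rod 3: 250 + 125 = 375
This matches the lower bound, so 3 is optimal.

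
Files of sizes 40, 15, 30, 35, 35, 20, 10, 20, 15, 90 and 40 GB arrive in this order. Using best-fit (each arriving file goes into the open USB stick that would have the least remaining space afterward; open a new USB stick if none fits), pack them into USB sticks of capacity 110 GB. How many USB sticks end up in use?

4

  40 → USB stick 1 (new)  [load 40/110]
  15 → USB stick 1  [load 55/110]
  30 → USB stick 1  [load 85/110]
  35 → USB stick 2 (new)  [load 35/110]
  35 → USB stick 2  [load 70/110]
  20 → USB stick 1  [load 105/110]
  10 → USB stick 2  [load 80/110]
  20 → USB stick 2  [load 100/110]
  15 → USB stick 3 (new)  [load 15/110]
  90 → USB stick 3  [load 105/110]
  40 → USB stick 4 (new)  [load 40/110]
4 USB sticks opened.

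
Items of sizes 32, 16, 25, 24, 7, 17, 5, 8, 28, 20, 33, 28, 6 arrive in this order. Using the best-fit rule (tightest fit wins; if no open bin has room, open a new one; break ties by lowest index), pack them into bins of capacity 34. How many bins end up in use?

  32 → bin 1 (new)  [load 32/34]
  16 → bin 2 (new)  [load 16/34]
  25 → bin 3 (new)  [load 25/34]
  24 → bin 4 (new)  [load 24/34]
  7 → bin 3  [load 32/34]
  17 → bin 2  [load 33/34]
  5 → bin 4  [load 29/34]
  8 → bin 5 (new)  [load 8/34]
  28 → bin 6 (new)  [load 28/34]
  20 → bin 5  [load 28/34]
  33 → bin 7 (new)  [load 33/34]
  28 → bin 8 (new)  [load 28/34]
  6 → bin 5  [load 34/34]
8 bins opened.

8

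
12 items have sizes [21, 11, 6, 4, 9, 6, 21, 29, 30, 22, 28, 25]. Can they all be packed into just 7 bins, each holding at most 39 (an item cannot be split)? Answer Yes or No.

Yes

A valid assignment using 7 bins:
  bin 1: 30 + 9 = 39
  bin 2: 29 + 6 + 4 = 39
  bin 3: 28 + 11 = 39
  bin 4: 25 + 6 = 31
  bin 5: 22 = 22
  bin 6: 21 = 21
  bin 7: 21 = 21
Every load is within 39, so 7 bins suffice.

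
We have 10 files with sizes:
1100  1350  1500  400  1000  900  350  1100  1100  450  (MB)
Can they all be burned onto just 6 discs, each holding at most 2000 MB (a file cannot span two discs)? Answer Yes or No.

A valid assignment using 6 discs:
  disc 1: 1500 + 450 = 1950
  disc 2: 1350 + 400 = 1750
  disc 3: 1100 + 900 = 2000
  disc 4: 1100 + 350 = 1450
  disc 5: 1100 = 1100
  disc 6: 1000 = 1000
Every load is within 2000 MB, so 6 discs suffice.

Yes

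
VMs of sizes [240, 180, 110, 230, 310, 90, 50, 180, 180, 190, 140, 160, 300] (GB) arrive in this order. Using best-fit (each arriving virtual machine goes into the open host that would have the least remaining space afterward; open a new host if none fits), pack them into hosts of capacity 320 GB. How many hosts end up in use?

  240 → host 1 (new)  [load 240/320]
  180 → host 2 (new)  [load 180/320]
  110 → host 2  [load 290/320]
  230 → host 3 (new)  [load 230/320]
  310 → host 4 (new)  [load 310/320]
  90 → host 3  [load 320/320]
  50 → host 1  [load 290/320]
  180 → host 5 (new)  [load 180/320]
  180 → host 6 (new)  [load 180/320]
  190 → host 7 (new)  [load 190/320]
  140 → host 5  [load 320/320]
  160 → host 8 (new)  [load 160/320]
  300 → host 9 (new)  [load 300/320]
9 hosts opened.

9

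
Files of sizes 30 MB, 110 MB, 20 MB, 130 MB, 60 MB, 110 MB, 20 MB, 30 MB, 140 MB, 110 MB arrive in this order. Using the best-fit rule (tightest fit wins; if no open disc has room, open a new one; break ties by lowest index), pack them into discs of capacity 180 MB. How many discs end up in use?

  30 → disc 1 (new)  [load 30/180]
  110 → disc 1  [load 140/180]
  20 → disc 1  [load 160/180]
  130 → disc 2 (new)  [load 130/180]
  60 → disc 3 (new)  [load 60/180]
  110 → disc 3  [load 170/180]
  20 → disc 1  [load 180/180]
  30 → disc 2  [load 160/180]
  140 → disc 4 (new)  [load 140/180]
  110 → disc 5 (new)  [load 110/180]
5 discs opened.

5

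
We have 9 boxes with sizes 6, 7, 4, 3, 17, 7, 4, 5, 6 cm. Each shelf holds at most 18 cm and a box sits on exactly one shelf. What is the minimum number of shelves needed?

Total = 17 + 7 + 7 + 6 + 6 + 5 + 4 + 4 + 3 = 59 cm.
Lower bound: ⌈59/18⌉ = 4 shelves.
A packing using 4 shelves:
  shelf 1: 17 = 17
  shelf 2: 7 + 7 + 4 = 18
  shelf 3: 6 + 6 + 5 = 17
  shelf 4: 4 + 3 = 7
This matches the lower bound, so 4 is optimal.

4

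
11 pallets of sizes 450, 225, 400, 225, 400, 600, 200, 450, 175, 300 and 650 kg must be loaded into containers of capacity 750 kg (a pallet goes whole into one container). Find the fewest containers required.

Total = 650 + 600 + 450 + 450 + 400 + 400 + 300 + 225 + 225 + 200 + 175 = 4075 kg.
Lower bound: ⌈4075/750⌉ = 6 containers.
A packing using 7 containers:
  container 1: 650 = 650
  container 2: 600 = 600
  container 3: 450 + 300 = 750
  container 4: 450 + 225 = 675
  container 5: 400 + 225 = 625
  container 6: 400 + 200 = 600
  container 7: 175 = 175
No arrangement into 6 containers stays within capacity, so 7 is optimal.

7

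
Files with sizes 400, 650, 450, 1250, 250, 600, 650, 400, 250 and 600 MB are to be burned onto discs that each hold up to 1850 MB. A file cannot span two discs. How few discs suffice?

3

Total = 1250 + 650 + 650 + 600 + 600 + 450 + 400 + 400 + 250 + 250 = 5500 MB.
Lower bound: ⌈5500/1850⌉ = 3 discs.
A packing using 3 discs:
  disc 1: 1250 + 600 = 1850
  disc 2: 650 + 650 + 250 + 250 = 1800
  disc 3: 600 + 450 + 400 + 400 = 1850
This matches the lower bound, so 3 is optimal.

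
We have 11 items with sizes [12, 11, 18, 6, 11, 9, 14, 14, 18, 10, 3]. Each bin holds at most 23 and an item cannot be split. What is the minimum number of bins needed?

6

Total = 18 + 18 + 14 + 14 + 12 + 11 + 11 + 10 + 9 + 6 + 3 = 126.
Lower bound: ⌈126/23⌉ = 6 bins.
A packing using 6 bins:
  bin 1: 18 + 3 = 21
  bin 2: 18 = 18
  bin 3: 14 + 9 = 23
  bin 4: 14 + 6 = 20
  bin 5: 12 + 11 = 23
  bin 6: 11 + 10 = 21
This matches the lower bound, so 6 is optimal.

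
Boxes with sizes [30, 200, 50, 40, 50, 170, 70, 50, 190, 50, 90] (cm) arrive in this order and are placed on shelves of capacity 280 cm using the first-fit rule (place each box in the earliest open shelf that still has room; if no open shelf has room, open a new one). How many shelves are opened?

  30 → shelf 1 (new)  [load 30/280]
  200 → shelf 1  [load 230/280]
  50 → shelf 1  [load 280/280]
  40 → shelf 2 (new)  [load 40/280]
  50 → shelf 2  [load 90/280]
  170 → shelf 2  [load 260/280]
  70 → shelf 3 (new)  [load 70/280]
  50 → shelf 3  [load 120/280]
  190 → shelf 4 (new)  [load 190/280]
  50 → shelf 3  [load 170/280]
  90 → shelf 3  [load 260/280]
4 shelves opened.

4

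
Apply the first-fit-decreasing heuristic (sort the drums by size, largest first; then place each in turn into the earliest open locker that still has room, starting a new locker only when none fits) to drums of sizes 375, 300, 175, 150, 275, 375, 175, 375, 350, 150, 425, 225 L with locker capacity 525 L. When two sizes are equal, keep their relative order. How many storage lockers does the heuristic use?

Sorted descending: 425, 375, 375, 375, 350, 300, 275, 225, 175, 175, 150, 150.
  425 → locker 1 (new)  [load 425/525]
  375 → locker 2 (new)  [load 375/525]
  375 → locker 3 (new)  [load 375/525]
  375 → locker 4 (new)  [load 375/525]
  350 → locker 5 (new)  [load 350/525]
  300 → locker 6 (new)  [load 300/525]
  275 → locker 7 (new)  [load 275/525]
  225 → locker 6  [load 525/525]
  175 → locker 5  [load 525/525]
  175 → locker 7  [load 450/525]
  150 → locker 2  [load 525/525]
  150 → locker 3  [load 525/525]
7 storage lockers opened.

7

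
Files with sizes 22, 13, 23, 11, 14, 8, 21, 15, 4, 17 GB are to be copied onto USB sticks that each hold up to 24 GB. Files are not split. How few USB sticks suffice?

7

Total = 23 + 22 + 21 + 17 + 15 + 14 + 13 + 11 + 8 + 4 = 148 GB.
Lower bound: ⌈148/24⌉ = 7 USB sticks.
A packing using 7 USB sticks:
  USB stick 1: 23 = 23
  USB stick 2: 22 = 22
  USB stick 3: 21 = 21
  USB stick 4: 17 + 4 = 21
  USB stick 5: 15 + 8 = 23
  USB stick 6: 14 = 14
  USB stick 7: 13 + 11 = 24
This matches the lower bound, so 7 is optimal.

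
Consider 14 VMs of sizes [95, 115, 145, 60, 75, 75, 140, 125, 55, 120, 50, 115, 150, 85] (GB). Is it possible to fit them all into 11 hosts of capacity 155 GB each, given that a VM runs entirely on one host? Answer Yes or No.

Yes

A valid assignment using 11 hosts:
  host 1: 150 = 150
  host 2: 145 = 145
  host 3: 140 = 140
  host 4: 125 = 125
  host 5: 120 = 120
  host 6: 115 = 115
  host 7: 115 = 115
  host 8: 95 + 60 = 155
  host 9: 85 + 55 = 140
  host 10: 75 + 75 = 150
  host 11: 50 = 50
Every load is within 155 GB, so 11 hosts suffice.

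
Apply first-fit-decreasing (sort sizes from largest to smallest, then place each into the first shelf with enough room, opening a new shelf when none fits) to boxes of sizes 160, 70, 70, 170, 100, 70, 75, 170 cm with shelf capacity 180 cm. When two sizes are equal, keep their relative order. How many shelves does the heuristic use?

Sorted descending: 170, 170, 160, 100, 75, 70, 70, 70.
  170 → shelf 1 (new)  [load 170/180]
  170 → shelf 2 (new)  [load 170/180]
  160 → shelf 3 (new)  [load 160/180]
  100 → shelf 4 (new)  [load 100/180]
  75 → shelf 4  [load 175/180]
  70 → shelf 5 (new)  [load 70/180]
  70 → shelf 5  [load 140/180]
  70 → shelf 6 (new)  [load 70/180]
6 shelves opened.

6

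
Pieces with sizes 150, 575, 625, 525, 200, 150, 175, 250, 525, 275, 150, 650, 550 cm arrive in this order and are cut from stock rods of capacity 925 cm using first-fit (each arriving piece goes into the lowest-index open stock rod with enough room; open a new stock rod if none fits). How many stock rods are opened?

6

  150 → stock rod 1 (new)  [load 150/925]
  575 → stock rod 1  [load 725/925]
  625 → stock rod 2 (new)  [load 625/925]
  525 → stock rod 3 (new)  [load 525/925]
  200 → stock rod 1  [load 925/925]
  150 → stock rod 2  [load 775/925]
  175 → stock rod 3  [load 700/925]
  250 → stock rod 4 (new)  [load 250/925]
  525 → stock rod 4  [load 775/925]
  275 → stock rod 5 (new)  [load 275/925]
  150 → stock rod 2  [load 925/925]
  650 → stock rod 5  [load 925/925]
  550 → stock rod 6 (new)  [load 550/925]
6 stock rods opened.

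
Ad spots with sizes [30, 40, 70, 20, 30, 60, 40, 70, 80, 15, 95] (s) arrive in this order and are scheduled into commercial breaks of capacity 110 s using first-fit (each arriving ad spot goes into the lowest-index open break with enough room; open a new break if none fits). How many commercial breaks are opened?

  30 → break 1 (new)  [load 30/110]
  40 → break 1  [load 70/110]
  70 → break 2 (new)  [load 70/110]
  20 → break 1  [load 90/110]
  30 → break 2  [load 100/110]
  60 → break 3 (new)  [load 60/110]
  40 → break 3  [load 100/110]
  70 → break 4 (new)  [load 70/110]
  80 → break 5 (new)  [load 80/110]
  15 → break 1  [load 105/110]
  95 → break 6 (new)  [load 95/110]
6 commercial breaks opened.

6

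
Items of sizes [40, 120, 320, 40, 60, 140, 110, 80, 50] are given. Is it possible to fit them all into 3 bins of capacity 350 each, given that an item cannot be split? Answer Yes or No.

Yes

A valid assignment using 3 bins:
  bin 1: 320 = 320
  bin 2: 140 + 120 + 80 = 340
  bin 3: 110 + 60 + 50 + 40 + 40 = 300
Every load is within 350, so 3 bins suffice.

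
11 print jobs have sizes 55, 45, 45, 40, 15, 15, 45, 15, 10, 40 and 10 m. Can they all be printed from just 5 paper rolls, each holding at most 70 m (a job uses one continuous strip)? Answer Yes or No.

No

Total = 335 m; ⌈335/70⌉ = 5.
6 print jobs each exceed half the capacity and cannot share a roll, forcing at least 6 paper rolls.
At least 6 paper rolls are required, but only 5 are allowed.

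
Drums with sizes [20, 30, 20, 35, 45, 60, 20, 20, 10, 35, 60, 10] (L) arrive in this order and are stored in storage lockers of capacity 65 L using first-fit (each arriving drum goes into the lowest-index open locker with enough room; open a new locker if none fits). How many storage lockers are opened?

  20 → locker 1 (new)  [load 20/65]
  30 → locker 1  [load 50/65]
  20 → locker 2 (new)  [load 20/65]
  35 → locker 2  [load 55/65]
  45 → locker 3 (new)  [load 45/65]
  60 → locker 4 (new)  [load 60/65]
  20 → locker 3  [load 65/65]
  20 → locker 5 (new)  [load 20/65]
  10 → locker 1  [load 60/65]
  35 → locker 5  [load 55/65]
  60 → locker 6 (new)  [load 60/65]
  10 → locker 2  [load 65/65]
6 storage lockers opened.

6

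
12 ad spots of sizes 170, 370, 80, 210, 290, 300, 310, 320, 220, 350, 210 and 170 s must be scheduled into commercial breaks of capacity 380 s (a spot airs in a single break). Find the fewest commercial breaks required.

Total = 370 + 350 + 320 + 310 + 300 + 290 + 220 + 210 + 210 + 170 + 170 + 80 = 3000 s.
Lower bound: ⌈3000/380⌉ = 8 commercial breaks.
Also, 9 ad spots each exceed 190 s, and no two of those can share a break, so at least 9 commercial breaks are needed.
A packing using 9 commercial breaks:
  break 1: 370 = 370
  break 2: 350 = 350
  break 3: 320 = 320
  break 4: 310 = 310
  break 5: 300 + 80 = 380
  break 6: 290 = 290
  break 7: 220 = 220
  break 8: 210 + 170 = 380
  break 9: 210 + 170 = 380
This matches the lower bound, so 9 is optimal.

9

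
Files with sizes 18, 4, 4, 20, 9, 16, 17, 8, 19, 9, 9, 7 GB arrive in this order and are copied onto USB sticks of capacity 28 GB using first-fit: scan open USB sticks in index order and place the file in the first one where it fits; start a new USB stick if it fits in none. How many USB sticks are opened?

6

  18 → USB stick 1 (new)  [load 18/28]
  4 → USB stick 1  [load 22/28]
  4 → USB stick 1  [load 26/28]
  20 → USB stick 2 (new)  [load 20/28]
  9 → USB stick 3 (new)  [load 9/28]
  16 → USB stick 3  [load 25/28]
  17 → USB stick 4 (new)  [load 17/28]
  8 → USB stick 2  [load 28/28]
  19 → USB stick 5 (new)  [load 19/28]
  9 → USB stick 4  [load 26/28]
  9 → USB stick 5  [load 28/28]
  7 → USB stick 6 (new)  [load 7/28]
6 USB sticks opened.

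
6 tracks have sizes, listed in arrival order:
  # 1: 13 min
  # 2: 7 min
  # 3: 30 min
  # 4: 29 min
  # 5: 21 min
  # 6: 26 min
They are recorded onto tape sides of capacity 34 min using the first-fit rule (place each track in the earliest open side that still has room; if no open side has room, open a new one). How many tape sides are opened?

  13 → side 1 (new)  [load 13/34]
  7 → side 1  [load 20/34]
  30 → side 2 (new)  [load 30/34]
  29 → side 3 (new)  [load 29/34]
  21 → side 4 (new)  [load 21/34]
  26 → side 5 (new)  [load 26/34]
5 tape sides opened.

5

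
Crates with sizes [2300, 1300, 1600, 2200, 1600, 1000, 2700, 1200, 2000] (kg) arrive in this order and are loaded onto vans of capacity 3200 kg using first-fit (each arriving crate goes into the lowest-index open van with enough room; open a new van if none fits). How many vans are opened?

6

  2300 → van 1 (new)  [load 2300/3200]
  1300 → van 2 (new)  [load 1300/3200]
  1600 → van 2  [load 2900/3200]
  2200 → van 3 (new)  [load 2200/3200]
  1600 → van 4 (new)  [load 1600/3200]
  1000 → van 3  [load 3200/3200]
  2700 → van 5 (new)  [load 2700/3200]
  1200 → van 4  [load 2800/3200]
  2000 → van 6 (new)  [load 2000/3200]
6 vans opened.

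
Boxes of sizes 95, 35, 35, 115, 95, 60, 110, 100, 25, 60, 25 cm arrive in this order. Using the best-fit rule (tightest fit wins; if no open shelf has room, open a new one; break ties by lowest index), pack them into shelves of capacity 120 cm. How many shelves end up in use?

  95 → shelf 1 (new)  [load 95/120]
  35 → shelf 2 (new)  [load 35/120]
  35 → shelf 2  [load 70/120]
  115 → shelf 3 (new)  [load 115/120]
  95 → shelf 4 (new)  [load 95/120]
  60 → shelf 5 (new)  [load 60/120]
  110 → shelf 6 (new)  [load 110/120]
  100 → shelf 7 (new)  [load 100/120]
  25 → shelf 1  [load 120/120]
  60 → shelf 5  [load 120/120]
  25 → shelf 4  [load 120/120]
7 shelves opened.

7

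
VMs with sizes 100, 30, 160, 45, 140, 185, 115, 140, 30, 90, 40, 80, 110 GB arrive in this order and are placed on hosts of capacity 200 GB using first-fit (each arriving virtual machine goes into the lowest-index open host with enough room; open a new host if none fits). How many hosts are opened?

  100 → host 1 (new)  [load 100/200]
  30 → host 1  [load 130/200]
  160 → host 2 (new)  [load 160/200]
  45 → host 1  [load 175/200]
  140 → host 3 (new)  [load 140/200]
  185 → host 4 (new)  [load 185/200]
  115 → host 5 (new)  [load 115/200]
  140 → host 6 (new)  [load 140/200]
  30 → host 2  [load 190/200]
  90 → host 7 (new)  [load 90/200]
  40 → host 3  [load 180/200]
  80 → host 5  [load 195/200]
  110 → host 7  [load 200/200]
7 hosts opened.

7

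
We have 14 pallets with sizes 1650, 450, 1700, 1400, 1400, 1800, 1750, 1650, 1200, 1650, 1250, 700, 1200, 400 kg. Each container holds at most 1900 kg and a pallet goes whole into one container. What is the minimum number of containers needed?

11

Total = 1800 + 1750 + 1700 + 1650 + 1650 + 1650 + 1400 + 1400 + 1250 + 1200 + 1200 + 700 + 450 + 400 = 18200 kg.
Lower bound: ⌈18200/1900⌉ = 10 containers.
Also, 11 pallets each exceed 950 kg, and no two of those can share a container, so at least 11 containers are needed.
A packing using 11 containers:
  container 1: 1800 = 1800
  container 2: 1750 = 1750
  container 3: 1700 = 1700
  container 4: 1650 = 1650
  container 5: 1650 = 1650
  container 6: 1650 = 1650
  container 7: 1400 + 450 = 1850
  container 8: 1400 + 400 = 1800
  container 9: 1250 = 1250
  container 10: 1200 + 700 = 1900
  container 11: 1200 = 1200
This matches the lower bound, so 11 is optimal.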